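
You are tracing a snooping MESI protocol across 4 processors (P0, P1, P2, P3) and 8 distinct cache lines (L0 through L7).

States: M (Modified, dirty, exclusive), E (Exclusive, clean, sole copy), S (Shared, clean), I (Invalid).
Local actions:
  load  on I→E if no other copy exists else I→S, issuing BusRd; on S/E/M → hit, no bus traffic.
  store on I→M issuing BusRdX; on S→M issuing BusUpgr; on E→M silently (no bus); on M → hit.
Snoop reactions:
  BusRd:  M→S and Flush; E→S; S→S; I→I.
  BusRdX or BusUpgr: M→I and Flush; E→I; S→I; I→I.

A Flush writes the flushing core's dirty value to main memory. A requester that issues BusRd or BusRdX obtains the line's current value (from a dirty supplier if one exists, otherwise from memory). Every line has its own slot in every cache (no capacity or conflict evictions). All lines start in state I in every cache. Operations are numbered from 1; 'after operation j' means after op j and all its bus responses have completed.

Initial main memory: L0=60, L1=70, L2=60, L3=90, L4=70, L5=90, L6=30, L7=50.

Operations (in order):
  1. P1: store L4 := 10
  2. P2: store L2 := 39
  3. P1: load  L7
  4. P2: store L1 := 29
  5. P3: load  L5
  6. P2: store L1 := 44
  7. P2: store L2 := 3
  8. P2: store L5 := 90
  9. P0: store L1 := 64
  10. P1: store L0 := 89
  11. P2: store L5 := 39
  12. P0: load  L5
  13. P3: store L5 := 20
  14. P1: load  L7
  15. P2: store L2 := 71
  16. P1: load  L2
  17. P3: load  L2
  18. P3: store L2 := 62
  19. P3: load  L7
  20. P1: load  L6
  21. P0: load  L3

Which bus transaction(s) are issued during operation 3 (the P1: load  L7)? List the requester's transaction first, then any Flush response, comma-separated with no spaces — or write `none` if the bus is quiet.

bus = BusRd

1. P1: store L4 := 10  bus=[BusRdX]  L4: P0=I P1=M P2=I P3=I  mem[L4]=70
2. P2: store L2 := 39  bus=[BusRdX]  L2: P0=I P1=I P2=M P3=I  mem[L2]=60
3. P1: load  L7  bus=[BusRd]  L7: P0=I P1=E P2=I P3=I  mem[L7]=50
4. P2: store L1 := 29  bus=[BusRdX]  L1: P0=I P1=I P2=M P3=I  mem[L1]=70
5. P3: load  L5  bus=[BusRd]  L5: P0=I P1=I P2=I P3=E  mem[L5]=90
6. P2: store L1 := 44  bus=[-]  L1: P0=I P1=I P2=M P3=I  mem[L1]=70
7. P2: store L2 := 3  bus=[-]  L2: P0=I P1=I P2=M P3=I  mem[L2]=60
8. P2: store L5 := 90  bus=[BusRdX]  L5: P0=I P1=I P2=M P3=I  mem[L5]=90
9. P0: store L1 := 64  bus=[BusRdX,Flush]  L1: P0=M P1=I P2=I P3=I  mem[L1]=44
10. P1: store L0 := 89  bus=[BusRdX]  L0: P0=I P1=M P2=I P3=I  mem[L0]=60
11. P2: store L5 := 39  bus=[-]  L5: P0=I P1=I P2=M P3=I  mem[L5]=90
12. P0: load  L5  bus=[BusRd,Flush]  L5: P0=S P1=I P2=S P3=I  mem[L5]=39
13. P3: store L5 := 20  bus=[BusRdX]  L5: P0=I P1=I P2=I P3=M  mem[L5]=39
14. P1: load  L7  bus=[-]  L7: P0=I P1=E P2=I P3=I  mem[L7]=50
15. P2: store L2 := 71  bus=[-]  L2: P0=I P1=I P2=M P3=I  mem[L2]=60
16. P1: load  L2  bus=[BusRd,Flush]  L2: P0=I P1=S P2=S P3=I  mem[L2]=71
17. P3: load  L2  bus=[BusRd]  L2: P0=I P1=S P2=S P3=S  mem[L2]=71
18. P3: store L2 := 62  bus=[BusUpgr]  L2: P0=I P1=I P2=I P3=M  mem[L2]=71
19. P3: load  L7  bus=[BusRd]  L7: P0=I P1=S P2=I P3=S  mem[L7]=50
20. P1: load  L6  bus=[BusRd]  L6: P0=I P1=E P2=I P3=I  mem[L6]=30
21. P0: load  L3  bus=[BusRd]  L3: P0=E P1=I P2=I P3=I  mem[L3]=90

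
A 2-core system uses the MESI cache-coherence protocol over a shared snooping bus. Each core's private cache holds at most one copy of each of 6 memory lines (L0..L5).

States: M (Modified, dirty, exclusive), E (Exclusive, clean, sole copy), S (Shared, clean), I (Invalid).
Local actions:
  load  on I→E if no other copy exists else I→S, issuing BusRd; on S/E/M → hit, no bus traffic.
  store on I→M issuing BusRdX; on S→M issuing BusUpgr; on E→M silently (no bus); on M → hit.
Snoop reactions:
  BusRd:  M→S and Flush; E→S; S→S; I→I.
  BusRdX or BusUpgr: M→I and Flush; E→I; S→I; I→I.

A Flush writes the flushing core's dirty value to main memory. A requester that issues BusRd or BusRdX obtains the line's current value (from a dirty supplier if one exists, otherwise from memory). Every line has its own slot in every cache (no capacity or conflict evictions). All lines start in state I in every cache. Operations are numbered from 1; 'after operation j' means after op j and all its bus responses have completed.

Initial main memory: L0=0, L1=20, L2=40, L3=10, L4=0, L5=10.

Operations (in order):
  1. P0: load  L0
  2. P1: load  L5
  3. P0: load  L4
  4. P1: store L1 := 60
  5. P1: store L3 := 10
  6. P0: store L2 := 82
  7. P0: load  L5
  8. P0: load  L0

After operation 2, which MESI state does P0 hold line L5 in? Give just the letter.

state = I

  op1 P0: load  L0 → E/I on L0; bus BusRd; mem=0
  op2 P1: load  L5 → I/E on L5; bus BusRd; mem=10
  op3 P0: load  L4 → E/I on L4; bus BusRd; mem=0
  op4 P1: store L1 := 60 → I/M on L1; bus BusRdX; mem=20
  op5 P1: store L3 := 10 → I/M on L3; bus BusRdX; mem=10
  op6 P0: store L2 := 82 → M/I on L2; bus BusRdX; mem=40
  op7 P0: load  L5 → S/S on L5; bus BusRd; mem=10
  op8 P0: load  L0 → E/I on L0; bus (none); mem=0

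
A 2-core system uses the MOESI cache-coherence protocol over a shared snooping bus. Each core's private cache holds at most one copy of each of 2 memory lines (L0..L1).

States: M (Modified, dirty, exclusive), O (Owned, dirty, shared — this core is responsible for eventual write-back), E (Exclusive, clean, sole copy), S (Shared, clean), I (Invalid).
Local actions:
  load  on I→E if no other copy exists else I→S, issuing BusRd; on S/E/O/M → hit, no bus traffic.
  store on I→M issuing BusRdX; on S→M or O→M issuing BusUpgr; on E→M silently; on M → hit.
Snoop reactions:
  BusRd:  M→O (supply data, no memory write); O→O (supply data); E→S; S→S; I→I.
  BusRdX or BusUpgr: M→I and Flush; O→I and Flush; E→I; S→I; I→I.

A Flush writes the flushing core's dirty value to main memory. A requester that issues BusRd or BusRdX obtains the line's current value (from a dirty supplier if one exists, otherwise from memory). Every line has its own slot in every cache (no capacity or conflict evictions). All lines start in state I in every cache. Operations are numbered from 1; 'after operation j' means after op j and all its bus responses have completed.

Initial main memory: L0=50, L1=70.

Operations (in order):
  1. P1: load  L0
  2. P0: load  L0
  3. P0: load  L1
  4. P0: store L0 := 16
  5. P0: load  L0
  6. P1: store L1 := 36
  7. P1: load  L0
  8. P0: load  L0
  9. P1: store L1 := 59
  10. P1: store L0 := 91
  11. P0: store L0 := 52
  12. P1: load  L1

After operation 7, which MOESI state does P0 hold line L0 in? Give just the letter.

state = O

step 1: P1: load  L0  ⟶  IE  (L0)  txn=BusRd  M[L0]=50
step 2: P0: load  L0  ⟶  SS  (L0)  txn=BusRd  M[L0]=50
step 3: P0: load  L1  ⟶  EI  (L1)  txn=BusRd  M[L1]=70
step 4: P0: store L0 := 16  ⟶  MI  (L0)  txn=BusUpgr  M[L0]=50
step 5: P0: load  L0  ⟶  MI  (L0)  txn=∅  M[L0]=50
step 6: P1: store L1 := 36  ⟶  IM  (L1)  txn=BusRdX  M[L1]=70
step 7: P1: load  L0  ⟶  OS  (L0)  txn=BusRd  M[L0]=50
step 8: P0: load  L0  ⟶  OS  (L0)  txn=∅  M[L0]=50
step 9: P1: store L1 := 59  ⟶  IM  (L1)  txn=∅  M[L1]=70
step 10: P1: store L0 := 91  ⟶  IM  (L0)  txn=BusUpgr+Flush  M[L0]=16
step 11: P0: store L0 := 52  ⟶  MI  (L0)  txn=BusRdX+Flush  M[L0]=91
step 12: P1: load  L1  ⟶  IM  (L1)  txn=∅  M[L1]=70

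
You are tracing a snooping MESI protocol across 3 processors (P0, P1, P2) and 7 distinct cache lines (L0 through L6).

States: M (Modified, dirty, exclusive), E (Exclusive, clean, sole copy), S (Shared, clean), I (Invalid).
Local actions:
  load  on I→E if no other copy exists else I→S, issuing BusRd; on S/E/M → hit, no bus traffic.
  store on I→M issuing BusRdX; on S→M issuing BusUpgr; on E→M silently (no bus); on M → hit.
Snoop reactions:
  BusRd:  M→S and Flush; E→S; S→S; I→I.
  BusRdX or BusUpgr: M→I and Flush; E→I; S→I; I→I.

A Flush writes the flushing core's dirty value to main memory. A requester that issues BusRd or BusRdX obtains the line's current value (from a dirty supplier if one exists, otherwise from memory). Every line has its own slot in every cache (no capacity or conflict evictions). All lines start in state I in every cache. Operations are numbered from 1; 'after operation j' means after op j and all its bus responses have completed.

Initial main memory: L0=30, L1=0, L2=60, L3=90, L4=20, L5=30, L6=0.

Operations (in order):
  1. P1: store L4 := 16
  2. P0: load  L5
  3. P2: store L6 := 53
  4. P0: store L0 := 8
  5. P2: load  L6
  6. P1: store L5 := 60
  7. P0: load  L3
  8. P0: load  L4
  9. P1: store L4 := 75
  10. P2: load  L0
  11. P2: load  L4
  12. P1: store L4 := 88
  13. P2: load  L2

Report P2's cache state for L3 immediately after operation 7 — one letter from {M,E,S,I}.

state = I

[1] P1: store L4 := 16 | P0:I, P1:M(16), P2:I | bus: BusRdX
[2] P0: load  L5 | P0:E(30), P1:I, P2:I | bus: BusRd
[3] P2: store L6 := 53 | P0:I, P1:I, P2:M(53) | bus: BusRdX
[4] P0: store L0 := 8 | P0:M(8), P1:I, P2:I | bus: BusRdX
[5] P2: load  L6 | P0:I, P1:I, P2:M(53) | bus: none
[6] P1: store L5 := 60 | P0:I, P1:M(60), P2:I | bus: BusRdX
[7] P0: load  L3 | P0:E(90), P1:I, P2:I | bus: BusRd
[8] P0: load  L4 | P0:S(16), P1:S(16), P2:I | bus: BusRd,Flush
[9] P1: store L4 := 75 | P0:I, P1:M(75), P2:I | bus: BusUpgr
[10] P2: load  L0 | P0:S(8), P1:I, P2:S(8) | bus: BusRd,Flush
[11] P2: load  L4 | P0:I, P1:S(75), P2:S(75) | bus: BusRd,Flush
[12] P1: store L4 := 88 | P0:I, P1:M(88), P2:I | bus: BusUpgr
[13] P2: load  L2 | P0:I, P1:I, P2:E(60) | bus: BusRd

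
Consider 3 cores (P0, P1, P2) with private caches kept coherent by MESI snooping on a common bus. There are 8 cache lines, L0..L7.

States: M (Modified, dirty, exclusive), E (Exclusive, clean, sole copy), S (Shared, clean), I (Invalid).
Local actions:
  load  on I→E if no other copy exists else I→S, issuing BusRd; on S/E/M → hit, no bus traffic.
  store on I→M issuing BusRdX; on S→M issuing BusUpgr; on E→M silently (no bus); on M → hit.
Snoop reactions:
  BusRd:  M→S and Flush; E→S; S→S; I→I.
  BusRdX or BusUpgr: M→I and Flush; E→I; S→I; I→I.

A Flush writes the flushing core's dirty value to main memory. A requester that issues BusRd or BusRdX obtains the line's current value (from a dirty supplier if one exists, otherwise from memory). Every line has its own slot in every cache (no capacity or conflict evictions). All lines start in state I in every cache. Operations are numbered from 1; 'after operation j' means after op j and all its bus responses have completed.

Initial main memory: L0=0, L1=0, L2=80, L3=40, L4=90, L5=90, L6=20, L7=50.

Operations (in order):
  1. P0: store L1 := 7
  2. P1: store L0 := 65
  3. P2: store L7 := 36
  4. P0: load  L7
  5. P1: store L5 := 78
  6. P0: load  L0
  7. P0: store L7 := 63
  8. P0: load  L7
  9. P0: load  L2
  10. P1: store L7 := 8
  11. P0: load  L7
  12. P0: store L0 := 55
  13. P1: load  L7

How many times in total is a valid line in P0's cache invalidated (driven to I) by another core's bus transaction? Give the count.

invalidations = 1

  op1 P0: store L1 := 7 → M/I/I on L1; bus BusRdX; mem=0
  op2 P1: store L0 := 65 → I/M/I on L0; bus BusRdX; mem=0
  op3 P2: store L7 := 36 → I/I/M on L7; bus BusRdX; mem=50
  op4 P0: load  L7 → S/I/S on L7; bus BusRd Flush; mem=36
  op5 P1: store L5 := 78 → I/M/I on L5; bus BusRdX; mem=90
  op6 P0: load  L0 → S/S/I on L0; bus BusRd Flush; mem=65
  op7 P0: store L7 := 63 → M/I/I on L7; bus BusUpgr; mem=36
  op8 P0: load  L7 → M/I/I on L7; bus (none); mem=36
  op9 P0: load  L2 → E/I/I on L2; bus BusRd; mem=80
  op10 P1: store L7 := 8 → I/M/I on L7; bus BusRdX Flush; mem=63
  op11 P0: load  L7 → S/S/I on L7; bus BusRd Flush; mem=8
  op12 P0: store L0 := 55 → M/I/I on L0; bus BusUpgr; mem=65
  op13 P1: load  L7 → S/S/I on L7; bus (none); mem=8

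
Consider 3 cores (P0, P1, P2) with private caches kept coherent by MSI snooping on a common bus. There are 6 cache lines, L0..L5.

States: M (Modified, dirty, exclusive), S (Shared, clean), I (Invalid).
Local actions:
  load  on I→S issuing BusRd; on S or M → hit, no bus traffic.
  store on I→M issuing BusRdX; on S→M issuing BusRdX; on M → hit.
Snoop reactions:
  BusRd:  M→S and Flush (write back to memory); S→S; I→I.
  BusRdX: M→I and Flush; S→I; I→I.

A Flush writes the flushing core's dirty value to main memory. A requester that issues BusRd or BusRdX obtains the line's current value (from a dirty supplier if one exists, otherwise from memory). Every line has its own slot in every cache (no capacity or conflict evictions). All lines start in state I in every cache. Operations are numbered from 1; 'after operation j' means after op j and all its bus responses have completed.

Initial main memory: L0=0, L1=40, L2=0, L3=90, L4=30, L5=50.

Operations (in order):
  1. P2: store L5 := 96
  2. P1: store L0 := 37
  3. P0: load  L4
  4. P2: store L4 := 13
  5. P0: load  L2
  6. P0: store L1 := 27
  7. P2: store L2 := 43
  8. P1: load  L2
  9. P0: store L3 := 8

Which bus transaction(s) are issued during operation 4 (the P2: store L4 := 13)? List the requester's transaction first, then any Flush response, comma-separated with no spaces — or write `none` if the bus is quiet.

bus = BusRdX

[1] P2: store L5 := 96 | P0:I, P1:I, P2:M(96) | bus: BusRdX
[2] P1: store L0 := 37 | P0:I, P1:M(37), P2:I | bus: BusRdX
[3] P0: load  L4 | P0:S(30), P1:I, P2:I | bus: BusRd
[4] P2: store L4 := 13 | P0:I, P1:I, P2:M(13) | bus: BusRdX
[5] P0: load  L2 | P0:S(0), P1:I, P2:I | bus: BusRd
[6] P0: store L1 := 27 | P0:M(27), P1:I, P2:I | bus: BusRdX
[7] P2: store L2 := 43 | P0:I, P1:I, P2:M(43) | bus: BusRdX
[8] P1: load  L2 | P0:I, P1:S(43), P2:S(43) | bus: BusRd,Flush
[9] P0: store L3 := 8 | P0:M(8), P1:I, P2:I | bus: BusRdX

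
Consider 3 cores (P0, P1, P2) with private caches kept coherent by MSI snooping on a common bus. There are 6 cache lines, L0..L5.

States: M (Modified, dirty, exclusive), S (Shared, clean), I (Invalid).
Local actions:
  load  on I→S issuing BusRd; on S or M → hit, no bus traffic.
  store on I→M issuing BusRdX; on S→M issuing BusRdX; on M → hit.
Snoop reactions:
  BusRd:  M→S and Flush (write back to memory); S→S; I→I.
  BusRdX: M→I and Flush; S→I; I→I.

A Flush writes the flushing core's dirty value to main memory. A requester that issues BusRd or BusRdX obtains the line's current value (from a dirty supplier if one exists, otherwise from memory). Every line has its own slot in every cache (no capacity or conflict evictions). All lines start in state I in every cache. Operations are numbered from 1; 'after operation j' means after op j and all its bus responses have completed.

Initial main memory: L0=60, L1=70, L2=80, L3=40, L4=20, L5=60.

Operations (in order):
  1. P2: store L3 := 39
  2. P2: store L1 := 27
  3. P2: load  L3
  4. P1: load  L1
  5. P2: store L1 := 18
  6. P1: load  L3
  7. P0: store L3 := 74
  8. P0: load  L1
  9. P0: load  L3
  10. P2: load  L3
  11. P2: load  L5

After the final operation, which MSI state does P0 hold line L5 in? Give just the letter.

state = I

  op1 P2: store L3 := 39 → I/I/M on L3; bus BusRdX; mem=40
  op2 P2: store L1 := 27 → I/I/M on L1; bus BusRdX; mem=70
  op3 P2: load  L3 → I/I/M on L3; bus (none); mem=40
  op4 P1: load  L1 → I/S/S on L1; bus BusRd Flush; mem=27
  op5 P2: store L1 := 18 → I/I/M on L1; bus BusRdX; mem=27
  op6 P1: load  L3 → I/S/S on L3; bus BusRd Flush; mem=39
  op7 P0: store L3 := 74 → M/I/I on L3; bus BusRdX; mem=39
  op8 P0: load  L1 → S/I/S on L1; bus BusRd Flush; mem=18
  op9 P0: load  L3 → M/I/I on L3; bus (none); mem=39
  op10 P2: load  L3 → S/I/S on L3; bus BusRd Flush; mem=74
  op11 P2: load  L5 → I/I/S on L5; bus BusRd; mem=60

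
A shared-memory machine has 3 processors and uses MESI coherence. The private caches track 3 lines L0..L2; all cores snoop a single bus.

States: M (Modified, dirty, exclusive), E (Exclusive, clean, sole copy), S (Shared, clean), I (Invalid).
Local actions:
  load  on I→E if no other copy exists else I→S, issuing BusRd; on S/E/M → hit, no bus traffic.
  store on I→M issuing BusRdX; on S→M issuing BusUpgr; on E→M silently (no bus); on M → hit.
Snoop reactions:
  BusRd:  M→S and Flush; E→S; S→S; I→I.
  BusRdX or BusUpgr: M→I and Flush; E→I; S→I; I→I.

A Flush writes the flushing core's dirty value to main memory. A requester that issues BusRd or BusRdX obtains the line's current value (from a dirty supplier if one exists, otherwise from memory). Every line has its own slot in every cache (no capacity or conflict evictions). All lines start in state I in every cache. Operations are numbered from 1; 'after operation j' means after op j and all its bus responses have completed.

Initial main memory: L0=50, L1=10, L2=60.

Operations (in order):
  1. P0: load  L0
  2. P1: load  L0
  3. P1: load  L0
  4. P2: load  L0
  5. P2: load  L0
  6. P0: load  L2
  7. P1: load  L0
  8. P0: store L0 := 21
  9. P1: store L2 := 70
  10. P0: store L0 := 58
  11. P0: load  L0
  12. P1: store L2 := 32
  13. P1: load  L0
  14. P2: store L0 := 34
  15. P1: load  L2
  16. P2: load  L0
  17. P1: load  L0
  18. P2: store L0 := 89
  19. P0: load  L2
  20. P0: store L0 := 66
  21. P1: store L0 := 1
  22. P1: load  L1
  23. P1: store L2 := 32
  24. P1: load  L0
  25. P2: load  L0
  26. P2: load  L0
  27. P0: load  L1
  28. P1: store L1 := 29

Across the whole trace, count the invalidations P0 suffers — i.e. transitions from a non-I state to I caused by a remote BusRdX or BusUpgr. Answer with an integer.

[1] P0: load  L0 | P0:E(50), P1:I, P2:I | bus: BusRd
[2] P1: load  L0 | P0:S(50), P1:S(50), P2:I | bus: BusRd
[3] P1: load  L0 | P0:S(50), P1:S(50), P2:I | bus: none
[4] P2: load  L0 | P0:S(50), P1:S(50), P2:S(50) | bus: BusRd
[5] P2: load  L0 | P0:S(50), P1:S(50), P2:S(50) | bus: none
[6] P0: load  L2 | P0:E(60), P1:I, P2:I | bus: BusRd
[7] P1: load  L0 | P0:S(50), P1:S(50), P2:S(50) | bus: none
[8] P0: store L0 := 21 | P0:M(21), P1:I, P2:I | bus: BusUpgr
[9] P1: store L2 := 70 | P0:I, P1:M(70), P2:I | bus: BusRdX
[10] P0: store L0 := 58 | P0:M(58), P1:I, P2:I | bus: none
[11] P0: load  L0 | P0:M(58), P1:I, P2:I | bus: none
[12] P1: store L2 := 32 | P0:I, P1:M(32), P2:I | bus: none
[13] P1: load  L0 | P0:S(58), P1:S(58), P2:I | bus: BusRd,Flush
[14] P2: store L0 := 34 | P0:I, P1:I, P2:M(34) | bus: BusRdX
[15] P1: load  L2 | P0:I, P1:M(32), P2:I | bus: none
[16] P2: load  L0 | P0:I, P1:I, P2:M(34) | bus: none
[17] P1: load  L0 | P0:I, P1:S(34), P2:S(34) | bus: BusRd,Flush
[18] P2: store L0 := 89 | P0:I, P1:I, P2:M(89) | bus: BusUpgr
[19] P0: load  L2 | P0:S(32), P1:S(32), P2:I | bus: BusRd,Flush
[20] P0: store L0 := 66 | P0:M(66), P1:I, P2:I | bus: BusRdX,Flush
[21] P1: store L0 := 1 | P0:I, P1:M(1), P2:I | bus: BusRdX,Flush
[22] P1: load  L1 | P0:I, P1:E(10), P2:I | bus: BusRd
[23] P1: store L2 := 32 | P0:I, P1:M(32), P2:I | bus: BusUpgr
[24] P1: load  L0 | P0:I, P1:M(1), P2:I | bus: none
[25] P2: load  L0 | P0:I, P1:S(1), P2:S(1) | bus: BusRd,Flush
[26] P2: load  L0 | P0:I, P1:S(1), P2:S(1) | bus: none
[27] P0: load  L1 | P0:S(10), P1:S(10), P2:I | bus: BusRd
[28] P1: store L1 := 29 | P0:I, P1:M(29), P2:I | bus: BusUpgr

invalidations = 5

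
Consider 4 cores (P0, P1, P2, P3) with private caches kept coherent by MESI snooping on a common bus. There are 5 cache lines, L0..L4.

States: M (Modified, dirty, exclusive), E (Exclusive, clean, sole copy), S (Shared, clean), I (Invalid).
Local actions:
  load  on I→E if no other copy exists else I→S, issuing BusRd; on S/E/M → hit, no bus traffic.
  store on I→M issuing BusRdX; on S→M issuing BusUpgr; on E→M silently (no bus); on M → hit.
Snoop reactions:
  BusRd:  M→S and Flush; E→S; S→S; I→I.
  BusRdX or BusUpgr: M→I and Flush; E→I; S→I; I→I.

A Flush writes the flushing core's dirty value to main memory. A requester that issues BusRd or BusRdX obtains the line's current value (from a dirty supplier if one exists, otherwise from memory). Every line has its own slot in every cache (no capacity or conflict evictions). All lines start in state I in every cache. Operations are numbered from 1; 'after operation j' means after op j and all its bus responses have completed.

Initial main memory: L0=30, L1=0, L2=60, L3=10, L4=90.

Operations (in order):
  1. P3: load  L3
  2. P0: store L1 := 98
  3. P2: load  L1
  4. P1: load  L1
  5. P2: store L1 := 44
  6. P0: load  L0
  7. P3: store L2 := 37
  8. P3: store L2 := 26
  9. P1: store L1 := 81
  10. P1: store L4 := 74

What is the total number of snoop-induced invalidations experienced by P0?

invalidations = 1

1. P3: load  L3  bus=[BusRd]  L3: P0=I P1=I P2=I P3=E  mem[L3]=10
2. P0: store L1 := 98  bus=[BusRdX]  L1: P0=M P1=I P2=I P3=I  mem[L1]=0
3. P2: load  L1  bus=[BusRd,Flush]  L1: P0=S P1=I P2=S P3=I  mem[L1]=98
4. P1: load  L1  bus=[BusRd]  L1: P0=S P1=S P2=S P3=I  mem[L1]=98
5. P2: store L1 := 44  bus=[BusUpgr]  L1: P0=I P1=I P2=M P3=I  mem[L1]=98
6. P0: load  L0  bus=[BusRd]  L0: P0=E P1=I P2=I P3=I  mem[L0]=30
7. P3: store L2 := 37  bus=[BusRdX]  L2: P0=I P1=I P2=I P3=M  mem[L2]=60
8. P3: store L2 := 26  bus=[-]  L2: P0=I P1=I P2=I P3=M  mem[L2]=60
9. P1: store L1 := 81  bus=[BusRdX,Flush]  L1: P0=I P1=M P2=I P3=I  mem[L1]=44
10. P1: store L4 := 74  bus=[BusRdX]  L4: P0=I P1=M P2=I P3=I  mem[L4]=90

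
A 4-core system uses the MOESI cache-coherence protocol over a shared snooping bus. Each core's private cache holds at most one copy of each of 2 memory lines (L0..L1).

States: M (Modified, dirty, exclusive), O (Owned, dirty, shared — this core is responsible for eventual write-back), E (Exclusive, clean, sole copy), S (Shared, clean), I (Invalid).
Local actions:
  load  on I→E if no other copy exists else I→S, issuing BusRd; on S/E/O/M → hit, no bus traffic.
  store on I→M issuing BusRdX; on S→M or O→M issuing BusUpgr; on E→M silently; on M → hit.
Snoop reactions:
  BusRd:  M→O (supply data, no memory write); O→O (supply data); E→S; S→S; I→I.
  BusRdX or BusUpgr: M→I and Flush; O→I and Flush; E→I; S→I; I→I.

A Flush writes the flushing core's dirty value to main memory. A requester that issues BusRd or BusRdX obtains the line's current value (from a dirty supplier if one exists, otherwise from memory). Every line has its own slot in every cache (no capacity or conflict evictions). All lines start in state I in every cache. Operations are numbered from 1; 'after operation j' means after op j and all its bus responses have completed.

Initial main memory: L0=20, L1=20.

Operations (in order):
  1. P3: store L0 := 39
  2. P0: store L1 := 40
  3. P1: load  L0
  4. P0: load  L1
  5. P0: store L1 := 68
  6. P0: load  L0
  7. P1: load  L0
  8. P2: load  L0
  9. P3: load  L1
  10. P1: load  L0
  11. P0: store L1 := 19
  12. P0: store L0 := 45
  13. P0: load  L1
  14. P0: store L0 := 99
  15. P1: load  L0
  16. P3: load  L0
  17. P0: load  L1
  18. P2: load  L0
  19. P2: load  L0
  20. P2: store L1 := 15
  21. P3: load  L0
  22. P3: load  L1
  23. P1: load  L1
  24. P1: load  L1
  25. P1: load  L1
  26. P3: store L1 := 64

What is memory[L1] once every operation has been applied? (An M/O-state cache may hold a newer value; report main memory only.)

memory[L1] = 15

  op1 P3: store L0 := 39 → I/I/I/M on L0; bus BusRdX; mem=20
  op2 P0: store L1 := 40 → M/I/I/I on L1; bus BusRdX; mem=20
  op3 P1: load  L0 → I/S/I/O on L0; bus BusRd; mem=20
  op4 P0: load  L1 → M/I/I/I on L1; bus (none); mem=20
  op5 P0: store L1 := 68 → M/I/I/I on L1; bus (none); mem=20
  op6 P0: load  L0 → S/S/I/O on L0; bus BusRd; mem=20
  op7 P1: load  L0 → S/S/I/O on L0; bus (none); mem=20
  op8 P2: load  L0 → S/S/S/O on L0; bus BusRd; mem=20
  op9 P3: load  L1 → O/I/I/S on L1; bus BusRd; mem=20
  op10 P1: load  L0 → S/S/S/O on L0; bus (none); mem=20
  op11 P0: store L1 := 19 → M/I/I/I on L1; bus BusUpgr; mem=20
  op12 P0: store L0 := 45 → M/I/I/I on L0; bus BusUpgr Flush; mem=39
  op13 P0: load  L1 → M/I/I/I on L1; bus (none); mem=20
  op14 P0: store L0 := 99 → M/I/I/I on L0; bus (none); mem=39
  op15 P1: load  L0 → O/S/I/I on L0; bus BusRd; mem=39
  op16 P3: load  L0 → O/S/I/S on L0; bus BusRd; mem=39
  op17 P0: load  L1 → M/I/I/I on L1; bus (none); mem=20
  op18 P2: load  L0 → O/S/S/S on L0; bus BusRd; mem=39
  op19 P2: load  L0 → O/S/S/S on L0; bus (none); mem=39
  op20 P2: store L1 := 15 → I/I/M/I on L1; bus BusRdX Flush; mem=19
  op21 P3: load  L0 → O/S/S/S on L0; bus (none); mem=39
  op22 P3: load  L1 → I/I/O/S on L1; bus BusRd; mem=19
  op23 P1: load  L1 → I/S/O/S on L1; bus BusRd; mem=19
  op24 P1: load  L1 → I/S/O/S on L1; bus (none); mem=19
  op25 P1: load  L1 → I/S/O/S on L1; bus (none); mem=19
  op26 P3: store L1 := 64 → I/I/I/M on L1; bus BusUpgr Flush; mem=15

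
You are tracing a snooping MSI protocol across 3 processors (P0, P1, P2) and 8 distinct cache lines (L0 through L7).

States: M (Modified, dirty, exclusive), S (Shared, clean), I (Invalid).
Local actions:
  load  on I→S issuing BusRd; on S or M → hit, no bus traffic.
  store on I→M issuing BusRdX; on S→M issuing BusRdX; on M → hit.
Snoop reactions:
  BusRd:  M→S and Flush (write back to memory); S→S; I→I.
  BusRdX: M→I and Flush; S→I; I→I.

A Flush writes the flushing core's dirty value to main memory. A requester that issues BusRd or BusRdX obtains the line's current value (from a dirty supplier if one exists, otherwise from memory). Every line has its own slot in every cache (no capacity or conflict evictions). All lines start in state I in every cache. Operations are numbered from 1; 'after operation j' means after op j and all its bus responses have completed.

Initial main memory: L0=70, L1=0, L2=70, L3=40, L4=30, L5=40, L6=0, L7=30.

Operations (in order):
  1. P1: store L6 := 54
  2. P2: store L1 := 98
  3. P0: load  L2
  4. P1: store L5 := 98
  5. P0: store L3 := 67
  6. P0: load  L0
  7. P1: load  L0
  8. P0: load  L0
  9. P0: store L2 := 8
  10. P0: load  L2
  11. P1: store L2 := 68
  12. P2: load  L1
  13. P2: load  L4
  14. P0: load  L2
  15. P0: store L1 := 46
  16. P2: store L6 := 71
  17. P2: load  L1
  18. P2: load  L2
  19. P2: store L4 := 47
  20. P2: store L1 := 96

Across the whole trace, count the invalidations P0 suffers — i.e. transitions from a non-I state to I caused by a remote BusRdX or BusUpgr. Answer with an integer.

invalidations = 2

[1] P1: store L6 := 54 | P0:I, P1:M(54), P2:I | bus: BusRdX
[2] P2: store L1 := 98 | P0:I, P1:I, P2:M(98) | bus: BusRdX
[3] P0: load  L2 | P0:S(70), P1:I, P2:I | bus: BusRd
[4] P1: store L5 := 98 | P0:I, P1:M(98), P2:I | bus: BusRdX
[5] P0: store L3 := 67 | P0:M(67), P1:I, P2:I | bus: BusRdX
[6] P0: load  L0 | P0:S(70), P1:I, P2:I | bus: BusRd
[7] P1: load  L0 | P0:S(70), P1:S(70), P2:I | bus: BusRd
[8] P0: load  L0 | P0:S(70), P1:S(70), P2:I | bus: none
[9] P0: store L2 := 8 | P0:M(8), P1:I, P2:I | bus: BusRdX
[10] P0: load  L2 | P0:M(8), P1:I, P2:I | bus: none
[11] P1: store L2 := 68 | P0:I, P1:M(68), P2:I | bus: BusRdX,Flush
[12] P2: load  L1 | P0:I, P1:I, P2:M(98) | bus: none
[13] P2: load  L4 | P0:I, P1:I, P2:S(30) | bus: BusRd
[14] P0: load  L2 | P0:S(68), P1:S(68), P2:I | bus: BusRd,Flush
[15] P0: store L1 := 46 | P0:M(46), P1:I, P2:I | bus: BusRdX,Flush
[16] P2: store L6 := 71 | P0:I, P1:I, P2:M(71) | bus: BusRdX,Flush
[17] P2: load  L1 | P0:S(46), P1:I, P2:S(46) | bus: BusRd,Flush
[18] P2: load  L2 | P0:S(68), P1:S(68), P2:S(68) | bus: BusRd
[19] P2: store L4 := 47 | P0:I, P1:I, P2:M(47) | bus: BusRdX
[20] P2: store L1 := 96 | P0:I, P1:I, P2:M(96) | bus: BusRdX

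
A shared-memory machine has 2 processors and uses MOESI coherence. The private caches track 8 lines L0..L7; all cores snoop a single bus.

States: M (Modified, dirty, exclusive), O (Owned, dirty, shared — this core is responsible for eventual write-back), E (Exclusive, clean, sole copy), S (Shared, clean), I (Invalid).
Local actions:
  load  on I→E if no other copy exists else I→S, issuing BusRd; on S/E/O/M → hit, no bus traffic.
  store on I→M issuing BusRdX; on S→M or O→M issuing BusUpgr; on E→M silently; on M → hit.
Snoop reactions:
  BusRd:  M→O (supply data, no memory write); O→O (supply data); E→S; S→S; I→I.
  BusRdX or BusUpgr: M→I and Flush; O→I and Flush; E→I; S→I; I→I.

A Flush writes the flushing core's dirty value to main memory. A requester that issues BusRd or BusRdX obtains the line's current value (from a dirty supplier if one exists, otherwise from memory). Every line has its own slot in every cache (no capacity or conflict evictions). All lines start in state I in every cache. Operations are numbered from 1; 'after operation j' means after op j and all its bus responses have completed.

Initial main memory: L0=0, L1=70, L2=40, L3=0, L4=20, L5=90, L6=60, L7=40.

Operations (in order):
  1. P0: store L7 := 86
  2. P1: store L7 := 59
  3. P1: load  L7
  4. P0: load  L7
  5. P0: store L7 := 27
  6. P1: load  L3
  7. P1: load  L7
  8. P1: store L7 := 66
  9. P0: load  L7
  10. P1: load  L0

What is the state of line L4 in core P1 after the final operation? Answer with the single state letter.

  op1 P0: store L7 := 86 → M/I on L7; bus BusRdX; mem=40
  op2 P1: store L7 := 59 → I/M on L7; bus BusRdX Flush; mem=86
  op3 P1: load  L7 → I/M on L7; bus (none); mem=86
  op4 P0: load  L7 → S/O on L7; bus BusRd; mem=86
  op5 P0: store L7 := 27 → M/I on L7; bus BusUpgr Flush; mem=59
  op6 P1: load  L3 → I/E on L3; bus BusRd; mem=0
  op7 P1: load  L7 → O/S on L7; bus BusRd; mem=59
  op8 P1: store L7 := 66 → I/M on L7; bus BusUpgr Flush; mem=27
  op9 P0: load  L7 → S/O on L7; bus BusRd; mem=27
  op10 P1: load  L0 → I/E on L0; bus BusRd; mem=0

state = I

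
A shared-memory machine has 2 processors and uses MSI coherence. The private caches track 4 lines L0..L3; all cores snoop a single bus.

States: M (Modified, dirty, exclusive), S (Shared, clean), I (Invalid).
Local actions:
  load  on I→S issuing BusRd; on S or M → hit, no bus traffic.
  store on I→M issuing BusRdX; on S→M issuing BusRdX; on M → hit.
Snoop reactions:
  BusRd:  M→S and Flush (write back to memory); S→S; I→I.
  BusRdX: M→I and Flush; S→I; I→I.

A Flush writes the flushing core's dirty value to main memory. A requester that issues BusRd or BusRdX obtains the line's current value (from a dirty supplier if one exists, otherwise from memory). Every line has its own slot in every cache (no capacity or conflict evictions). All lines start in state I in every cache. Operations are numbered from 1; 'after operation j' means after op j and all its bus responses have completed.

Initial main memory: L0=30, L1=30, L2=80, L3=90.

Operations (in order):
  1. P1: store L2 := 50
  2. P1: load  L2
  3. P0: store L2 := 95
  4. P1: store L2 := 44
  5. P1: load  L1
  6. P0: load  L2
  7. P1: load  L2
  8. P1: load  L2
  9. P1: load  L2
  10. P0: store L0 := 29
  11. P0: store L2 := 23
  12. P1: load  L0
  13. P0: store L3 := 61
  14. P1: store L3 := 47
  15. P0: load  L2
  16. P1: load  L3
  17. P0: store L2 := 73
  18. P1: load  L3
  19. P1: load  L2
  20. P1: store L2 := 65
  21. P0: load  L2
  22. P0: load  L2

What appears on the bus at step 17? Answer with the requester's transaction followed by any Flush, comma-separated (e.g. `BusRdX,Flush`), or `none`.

bus = none

step 1: P1: store L2 := 50  ⟶  IM  (L2)  txn=BusRdX  M[L2]=80
step 2: P1: load  L2  ⟶  IM  (L2)  txn=∅  M[L2]=80
step 3: P0: store L2 := 95  ⟶  MI  (L2)  txn=BusRdX+Flush  M[L2]=50
step 4: P1: store L2 := 44  ⟶  IM  (L2)  txn=BusRdX+Flush  M[L2]=95
step 5: P1: load  L1  ⟶  IS  (L1)  txn=BusRd  M[L1]=30
step 6: P0: load  L2  ⟶  SS  (L2)  txn=BusRd+Flush  M[L2]=44
step 7: P1: load  L2  ⟶  SS  (L2)  txn=∅  M[L2]=44
step 8: P1: load  L2  ⟶  SS  (L2)  txn=∅  M[L2]=44
step 9: P1: load  L2  ⟶  SS  (L2)  txn=∅  M[L2]=44
step 10: P0: store L0 := 29  ⟶  MI  (L0)  txn=BusRdX  M[L0]=30
step 11: P0: store L2 := 23  ⟶  MI  (L2)  txn=BusRdX  M[L2]=44
step 12: P1: load  L0  ⟶  SS  (L0)  txn=BusRd+Flush  M[L0]=29
step 13: P0: store L3 := 61  ⟶  MI  (L3)  txn=BusRdX  M[L3]=90
step 14: P1: store L3 := 47  ⟶  IM  (L3)  txn=BusRdX+Flush  M[L3]=61
step 15: P0: load  L2  ⟶  MI  (L2)  txn=∅  M[L2]=44
step 16: P1: load  L3  ⟶  IM  (L3)  txn=∅  M[L3]=61
step 17: P0: store L2 := 73  ⟶  MI  (L2)  txn=∅  M[L2]=44
step 18: P1: load  L3  ⟶  IM  (L3)  txn=∅  M[L3]=61
step 19: P1: load  L2  ⟶  SS  (L2)  txn=BusRd+Flush  M[L2]=73
step 20: P1: store L2 := 65  ⟶  IM  (L2)  txn=BusRdX  M[L2]=73
step 21: P0: load  L2  ⟶  SS  (L2)  txn=BusRd+Flush  M[L2]=65
step 22: P0: load  L2  ⟶  SS  (L2)  txn=∅  M[L2]=65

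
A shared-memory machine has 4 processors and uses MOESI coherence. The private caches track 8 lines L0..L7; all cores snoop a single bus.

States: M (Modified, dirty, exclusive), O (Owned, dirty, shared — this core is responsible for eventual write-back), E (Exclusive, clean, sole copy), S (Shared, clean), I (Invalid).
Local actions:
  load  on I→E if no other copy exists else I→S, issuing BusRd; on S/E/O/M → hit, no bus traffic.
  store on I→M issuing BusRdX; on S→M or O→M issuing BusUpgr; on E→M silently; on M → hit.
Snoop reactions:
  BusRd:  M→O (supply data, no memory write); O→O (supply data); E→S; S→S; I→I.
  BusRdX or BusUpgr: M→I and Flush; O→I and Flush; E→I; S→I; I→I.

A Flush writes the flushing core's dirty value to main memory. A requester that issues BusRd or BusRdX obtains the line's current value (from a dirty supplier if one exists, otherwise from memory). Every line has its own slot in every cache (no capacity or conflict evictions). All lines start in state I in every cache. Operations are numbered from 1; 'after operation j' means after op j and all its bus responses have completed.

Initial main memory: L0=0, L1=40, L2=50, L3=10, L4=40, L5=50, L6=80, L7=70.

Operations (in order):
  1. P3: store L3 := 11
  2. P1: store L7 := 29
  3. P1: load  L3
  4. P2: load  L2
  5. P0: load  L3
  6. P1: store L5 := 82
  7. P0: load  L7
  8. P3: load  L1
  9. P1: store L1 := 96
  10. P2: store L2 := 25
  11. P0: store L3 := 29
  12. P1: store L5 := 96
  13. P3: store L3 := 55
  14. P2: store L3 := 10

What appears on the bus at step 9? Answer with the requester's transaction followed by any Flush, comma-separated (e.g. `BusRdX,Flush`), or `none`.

bus = BusRdX

  op1 P3: store L3 := 11 → I/I/I/M on L3; bus BusRdX; mem=10
  op2 P1: store L7 := 29 → I/M/I/I on L7; bus BusRdX; mem=70
  op3 P1: load  L3 → I/S/I/O on L3; bus BusRd; mem=10
  op4 P2: load  L2 → I/I/E/I on L2; bus BusRd; mem=50
  op5 P0: load  L3 → S/S/I/O on L3; bus BusRd; mem=10
  op6 P1: store L5 := 82 → I/M/I/I on L5; bus BusRdX; mem=50
  op7 P0: load  L7 → S/O/I/I on L7; bus BusRd; mem=70
  op8 P3: load  L1 → I/I/I/E on L1; bus BusRd; mem=40
  op9 P1: store L1 := 96 → I/M/I/I on L1; bus BusRdX; mem=40
  op10 P2: store L2 := 25 → I/I/M/I on L2; bus (none); mem=50
  op11 P0: store L3 := 29 → M/I/I/I on L3; bus BusUpgr Flush; mem=11
  op12 P1: store L5 := 96 → I/M/I/I on L5; bus (none); mem=50
  op13 P3: store L3 := 55 → I/I/I/M on L3; bus BusRdX Flush; mem=29
  op14 P2: store L3 := 10 → I/I/M/I on L3; bus BusRdX Flush; mem=55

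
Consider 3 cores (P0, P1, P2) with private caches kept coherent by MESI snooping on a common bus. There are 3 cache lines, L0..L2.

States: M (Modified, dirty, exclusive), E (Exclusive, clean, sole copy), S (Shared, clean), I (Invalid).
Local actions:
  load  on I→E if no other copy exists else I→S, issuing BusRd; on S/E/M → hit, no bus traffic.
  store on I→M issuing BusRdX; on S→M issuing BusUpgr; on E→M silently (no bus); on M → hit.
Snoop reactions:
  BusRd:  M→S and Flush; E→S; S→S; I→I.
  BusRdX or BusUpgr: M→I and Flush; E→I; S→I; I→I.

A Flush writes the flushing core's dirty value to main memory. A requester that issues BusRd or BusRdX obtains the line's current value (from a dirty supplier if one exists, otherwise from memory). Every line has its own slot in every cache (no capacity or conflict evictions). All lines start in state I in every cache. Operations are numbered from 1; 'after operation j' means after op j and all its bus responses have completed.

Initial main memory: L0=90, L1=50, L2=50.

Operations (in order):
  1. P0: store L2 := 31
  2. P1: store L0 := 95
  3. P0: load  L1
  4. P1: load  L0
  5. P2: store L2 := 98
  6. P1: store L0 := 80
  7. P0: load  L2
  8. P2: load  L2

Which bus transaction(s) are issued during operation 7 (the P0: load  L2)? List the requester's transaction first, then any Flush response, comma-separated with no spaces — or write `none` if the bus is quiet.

bus = BusRd,Flush

  op1 P0: store L2 := 31 → M/I/I on L2; bus BusRdX; mem=50
  op2 P1: store L0 := 95 → I/M/I on L0; bus BusRdX; mem=90
  op3 P0: load  L1 → E/I/I on L1; bus BusRd; mem=50
  op4 P1: load  L0 → I/M/I on L0; bus (none); mem=90
  op5 P2: store L2 := 98 → I/I/M on L2; bus BusRdX Flush; mem=31
  op6 P1: store L0 := 80 → I/M/I on L0; bus (none); mem=90
  op7 P0: load  L2 → S/I/S on L2; bus BusRd Flush; mem=98
  op8 P2: load  L2 → S/I/S on L2; bus (none); mem=98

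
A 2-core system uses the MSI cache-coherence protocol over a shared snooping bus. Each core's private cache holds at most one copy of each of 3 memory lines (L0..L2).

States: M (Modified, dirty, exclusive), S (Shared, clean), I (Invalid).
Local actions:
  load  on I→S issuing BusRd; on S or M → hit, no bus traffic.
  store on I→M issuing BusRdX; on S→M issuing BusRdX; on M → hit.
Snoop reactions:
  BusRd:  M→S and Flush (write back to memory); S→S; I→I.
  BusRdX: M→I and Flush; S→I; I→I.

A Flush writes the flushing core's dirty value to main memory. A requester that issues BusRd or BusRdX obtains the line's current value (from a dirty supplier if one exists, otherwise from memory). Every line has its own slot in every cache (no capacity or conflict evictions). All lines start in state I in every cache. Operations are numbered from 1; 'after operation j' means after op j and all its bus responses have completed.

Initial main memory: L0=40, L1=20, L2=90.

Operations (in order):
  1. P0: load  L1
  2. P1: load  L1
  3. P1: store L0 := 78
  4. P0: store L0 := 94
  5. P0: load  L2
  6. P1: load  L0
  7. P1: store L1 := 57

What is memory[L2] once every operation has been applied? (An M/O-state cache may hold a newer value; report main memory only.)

memory[L2] = 90

step 1: P0: load  L1  ⟶  SI  (L1)  txn=BusRd  M[L1]=20
step 2: P1: load  L1  ⟶  SS  (L1)  txn=BusRd  M[L1]=20
step 3: P1: store L0 := 78  ⟶  IM  (L0)  txn=BusRdX  M[L0]=40
step 4: P0: store L0 := 94  ⟶  MI  (L0)  txn=BusRdX+Flush  M[L0]=78
step 5: P0: load  L2  ⟶  SI  (L2)  txn=BusRd  M[L2]=90
step 6: P1: load  L0  ⟶  SS  (L0)  txn=BusRd+Flush  M[L0]=94
step 7: P1: store L1 := 57  ⟶  IM  (L1)  txn=BusRdX  M[L1]=20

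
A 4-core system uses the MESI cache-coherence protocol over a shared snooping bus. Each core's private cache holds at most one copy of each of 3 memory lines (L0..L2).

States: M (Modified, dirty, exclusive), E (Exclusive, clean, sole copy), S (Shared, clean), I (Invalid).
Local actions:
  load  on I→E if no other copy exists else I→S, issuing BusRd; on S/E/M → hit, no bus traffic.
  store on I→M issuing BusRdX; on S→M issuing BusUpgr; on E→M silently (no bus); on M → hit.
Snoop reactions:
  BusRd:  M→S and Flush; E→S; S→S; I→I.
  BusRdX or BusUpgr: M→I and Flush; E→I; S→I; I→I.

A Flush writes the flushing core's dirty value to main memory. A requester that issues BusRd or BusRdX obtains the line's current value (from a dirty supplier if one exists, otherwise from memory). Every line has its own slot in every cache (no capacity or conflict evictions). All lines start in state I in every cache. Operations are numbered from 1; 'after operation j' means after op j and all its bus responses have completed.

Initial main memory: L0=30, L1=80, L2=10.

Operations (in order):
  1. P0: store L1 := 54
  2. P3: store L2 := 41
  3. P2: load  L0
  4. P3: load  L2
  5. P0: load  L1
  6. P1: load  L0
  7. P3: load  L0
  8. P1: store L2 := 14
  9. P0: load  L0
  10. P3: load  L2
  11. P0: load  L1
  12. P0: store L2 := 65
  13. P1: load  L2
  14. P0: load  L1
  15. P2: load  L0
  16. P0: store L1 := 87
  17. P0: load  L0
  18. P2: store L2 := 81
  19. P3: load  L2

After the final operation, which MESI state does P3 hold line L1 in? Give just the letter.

state = I

  op1 P0: store L1 := 54 → M/I/I/I on L1; bus BusRdX; mem=80
  op2 P3: store L2 := 41 → I/I/I/M on L2; bus BusRdX; mem=10
  op3 P2: load  L0 → I/I/E/I on L0; bus BusRd; mem=30
  op4 P3: load  L2 → I/I/I/M on L2; bus (none); mem=10
  op5 P0: load  L1 → M/I/I/I on L1; bus (none); mem=80
  op6 P1: load  L0 → I/S/S/I on L0; bus BusRd; mem=30
  op7 P3: load  L0 → I/S/S/S on L0; bus BusRd; mem=30
  op8 P1: store L2 := 14 → I/M/I/I on L2; bus BusRdX Flush; mem=41
  op9 P0: load  L0 → S/S/S/S on L0; bus BusRd; mem=30
  op10 P3: load  L2 → I/S/I/S on L2; bus BusRd Flush; mem=14
  op11 P0: load  L1 → M/I/I/I on L1; bus (none); mem=80
  op12 P0: store L2 := 65 → M/I/I/I on L2; bus BusRdX; mem=14
  op13 P1: load  L2 → S/S/I/I on L2; bus BusRd Flush; mem=65
  op14 P0: load  L1 → M/I/I/I on L1; bus (none); mem=80
  op15 P2: load  L0 → S/S/S/S on L0; bus (none); mem=30
  op16 P0: store L1 := 87 → M/I/I/I on L1; bus (none); mem=80
  op17 P0: load  L0 → S/S/S/S on L0; bus (none); mem=30
  op18 P2: store L2 := 81 → I/I/M/I on L2; bus BusRdX; mem=65
  op19 P3: load  L2 → I/I/S/S on L2; bus BusRd Flush; mem=81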